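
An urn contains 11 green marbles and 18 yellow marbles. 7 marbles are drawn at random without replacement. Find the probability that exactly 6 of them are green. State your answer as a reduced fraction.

Total number of selections: C(29,7) = 1560780.
Selections with exactly 6 green: choose 6 of the 11 green and 1 of the 18 yellow, C(11,6)·C(18,1) = 462·18 = 8316.
Probability = 8316/1560780 = 231/43355.

231/43355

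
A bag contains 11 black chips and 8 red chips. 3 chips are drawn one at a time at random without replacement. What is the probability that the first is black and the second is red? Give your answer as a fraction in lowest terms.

44/171

Multiply the conditional probabilities at each draw: 11/19 · 8/18 = 88/342 = 44/171.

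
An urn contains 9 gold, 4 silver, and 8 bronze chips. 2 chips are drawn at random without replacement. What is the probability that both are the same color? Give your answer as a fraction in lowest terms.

There are C(21,2) = 210 ways to draw 2 chips.
All same color: C(9,2) + C(4,2) + C(8,2) = 36 + 6 + 28 = 70.
Probability = 70/210 = 1/3.

1/3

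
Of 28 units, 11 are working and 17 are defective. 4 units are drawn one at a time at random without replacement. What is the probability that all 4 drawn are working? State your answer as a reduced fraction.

22/1365

Multiply the conditional probabilities at each draw: 11/28 · 10/27 · 9/26 · 8/25 = 7920/491400 = 22/1365.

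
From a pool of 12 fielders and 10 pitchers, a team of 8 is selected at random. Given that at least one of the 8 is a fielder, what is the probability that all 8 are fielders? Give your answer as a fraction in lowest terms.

11/7105

Work in counts. Selections with at least one fielder: C(22,8) − C(10,8) = 319770 − 45 = 319725.
Of those, selections where all 8 are fielders: C(12,8) = 495.
Conditional probability = 495/319725 = 11/7105.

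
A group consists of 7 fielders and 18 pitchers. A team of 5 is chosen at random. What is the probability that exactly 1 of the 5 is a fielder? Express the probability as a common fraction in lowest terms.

102/253

The sample space is all 5-subsets of the 25: C(25,5) = 53130.
Selections with exactly 1 fielder: choose 1 of the 7 fielders and 4 of the 18 pitchers, C(7,1)·C(18,4) = 7·3060 = 21420.
Probability = 21420/53130 = 102/253.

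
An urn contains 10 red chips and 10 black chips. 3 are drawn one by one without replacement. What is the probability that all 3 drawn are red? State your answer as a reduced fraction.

Multiply the conditional probabilities at each draw: 10/20 · 9/19 · 8/18 = 720/6840 = 2/19.

2/19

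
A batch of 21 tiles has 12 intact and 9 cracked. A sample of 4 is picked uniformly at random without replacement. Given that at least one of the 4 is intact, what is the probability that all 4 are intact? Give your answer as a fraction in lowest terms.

55/651

Work in counts. Selections with at least one intact: C(21,4) − C(9,4) = 5985 − 126 = 5859.
Of those, selections where all 4 are intact: C(12,4) = 495.
Conditional probability = 495/5859 = 55/651.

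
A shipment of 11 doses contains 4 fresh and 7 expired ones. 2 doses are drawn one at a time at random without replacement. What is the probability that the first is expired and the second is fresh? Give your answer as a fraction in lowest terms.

14/55

Multiply the conditional probabilities at each draw: 7/11 · 4/10 = 28/110 = 14/55.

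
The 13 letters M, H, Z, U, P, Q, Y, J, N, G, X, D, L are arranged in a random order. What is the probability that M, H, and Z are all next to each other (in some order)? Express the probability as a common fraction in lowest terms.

1/26

There are 13! = 6227020800 arrangements.
Treat the three as one block: 11! placements × 3! orders within the block = 39916800·6 = 239500800.
Probability = 239500800/6227020800 = 1/26.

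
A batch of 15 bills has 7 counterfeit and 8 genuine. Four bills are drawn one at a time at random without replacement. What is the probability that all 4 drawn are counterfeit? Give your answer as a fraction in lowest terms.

1/39

Multiply the conditional probabilities at each draw: 7/15 · 6/14 · 5/13 · 4/12 = 840/32760 = 1/39.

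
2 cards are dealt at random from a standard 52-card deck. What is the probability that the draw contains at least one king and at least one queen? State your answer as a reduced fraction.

8/663

There are C(52,2) = 1326 possible draws.
By inclusion-exclusion on the complements, draws missing all kings or all queens: C(48,2) + C(48,2) − C(44,2) = 1128 + 1128 − 946 = 1310.
So draws with at least one of each: 1326 − 1310 = 16, probability 16/1326 = 8/663.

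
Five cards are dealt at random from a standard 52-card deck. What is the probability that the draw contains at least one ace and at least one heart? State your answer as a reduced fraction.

There are C(52,5) = 2598960 possible draws.
By inclusion-exclusion on the complements, draws missing all aces or all hearts: C(48,5) + C(39,5) − C(36,5) = 1712304 + 575757 − 376992 = 1911069.
So draws with at least one of each: 2598960 − 1911069 = 687891, probability 687891/2598960 = 229297/866320.

229297/866320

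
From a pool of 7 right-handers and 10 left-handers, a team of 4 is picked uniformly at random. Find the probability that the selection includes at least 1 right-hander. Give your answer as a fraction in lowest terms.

There are C(17,4) = 2380 ways to choose the 4.
The complement is all 4 are left-handers: C(10,4) = 210.
Probability = 1 − 210/2380 = 2170/2380 = 31/34.

31/34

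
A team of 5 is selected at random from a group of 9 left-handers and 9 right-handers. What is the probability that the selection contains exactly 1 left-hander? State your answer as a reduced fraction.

9/68

Total number of selections: C(18,5) = 8568.
Selections with exactly 1 left-hander: choose 1 of the 9 left-handers and 4 of the 9 right-handers, C(9,1)·C(9,4) = 9·126 = 1134.
Probability = 1134/8568 = 9/68.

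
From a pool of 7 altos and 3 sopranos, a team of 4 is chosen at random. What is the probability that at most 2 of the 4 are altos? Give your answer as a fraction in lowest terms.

1/3

Total selections: C(10,4) = 210.
Favorable selections (at most 2 altos): C(7,1)·C(3,3) + C(7,2)·C(3,2) = 7 + 63 = 70.
Probability = 70/210 = 1/3.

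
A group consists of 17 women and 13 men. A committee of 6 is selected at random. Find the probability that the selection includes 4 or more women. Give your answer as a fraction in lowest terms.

There are C(30,6) = 593775 ways to choose the 6.
Favorable selections (4 or more women): C(17,4)·C(13,2) + C(17,5)·C(13,1) + C(17,6)·C(13,0) = 185640 + 80444 + 12376 = 278460.
Probability = 278460/593775 = 68/145.

68/145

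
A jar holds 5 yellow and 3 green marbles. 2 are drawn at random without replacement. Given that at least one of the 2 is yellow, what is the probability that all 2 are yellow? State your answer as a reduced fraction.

Work in counts. Selections with at least one yellow: C(8,2) − C(3,2) = 28 − 3 = 25.
Of those, selections where all 2 are yellow: C(5,2) = 10.
Conditional probability = 10/25 = 2/5.

2/5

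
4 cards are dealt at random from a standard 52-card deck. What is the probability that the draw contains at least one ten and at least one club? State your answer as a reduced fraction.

There are C(52,4) = 270725 possible draws.
By inclusion-exclusion on the complements, draws missing all tens or all clubs: C(48,4) + C(39,4) − C(36,4) = 194580 + 82251 − 58905 = 217926.
So draws with at least one of each: 270725 − 217926 = 52799, probability 52799/270725.

52799/270725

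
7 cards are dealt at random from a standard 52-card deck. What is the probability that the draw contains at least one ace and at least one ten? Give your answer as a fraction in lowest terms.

3105873/16723070

There are C(52,7) = 133784560 possible draws.
By inclusion-exclusion on the complements, draws missing all aces or all tens: C(48,7) + C(48,7) − C(44,7) = 73629072 + 73629072 − 38320568 = 108937576.
So draws with at least one of each: 133784560 − 108937576 = 24846984, probability 24846984/133784560 = 3105873/16723070.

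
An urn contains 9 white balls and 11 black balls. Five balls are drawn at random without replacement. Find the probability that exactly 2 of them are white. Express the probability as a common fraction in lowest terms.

495/1292

There are C(20,5) = 15504 ways to choose 5 from 20.
Selections with exactly 2 white: choose 2 of the 9 white and 3 of the 11 black, C(9,2)·C(11,3) = 36·165 = 5940.
Probability = 5940/15504 = 495/1292.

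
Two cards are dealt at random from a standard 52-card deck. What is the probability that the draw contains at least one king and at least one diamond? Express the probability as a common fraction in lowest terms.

There are C(52,2) = 1326 possible draws.
By inclusion-exclusion on the complements, draws missing all kings or all diamonds: C(48,2) + C(39,2) − C(36,2) = 1128 + 741 − 630 = 1239.
So draws with at least one of each: 1326 − 1239 = 87, probability 87/1326 = 29/442.

29/442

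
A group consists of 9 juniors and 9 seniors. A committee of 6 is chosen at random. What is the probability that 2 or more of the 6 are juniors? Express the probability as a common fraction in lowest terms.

There are C(18,6) = 18564 ways to choose the 6.
Count the complement (fewer than 2 juniors): C(9,0)·C(9,6) + C(9,1)·C(9,5) = 84 + 1134 = 1218.
Probability = 1 − 1218/18564 = 17346/18564 = 413/442.

413/442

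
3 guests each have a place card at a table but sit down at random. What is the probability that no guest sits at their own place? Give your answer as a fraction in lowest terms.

There are 3! = 6 seatings.
By inclusion-exclusion, seatings with no fixed points: C(3,0)·3! − C(3,1)·2! + C(3,2)·1! − C(3,3)·0! = 2.
Probability = 2/6 = 1/3.

1/3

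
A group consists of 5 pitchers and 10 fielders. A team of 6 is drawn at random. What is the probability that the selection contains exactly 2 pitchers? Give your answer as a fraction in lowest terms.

The sample space is all 6-subsets of the 15: C(15,6) = 5005.
Selections with exactly 2 pitchers: choose 2 of the 5 pitchers and 4 of the 10 fielders, C(5,2)·C(10,4) = 10·210 = 2100.
Probability = 2100/5005 = 60/143.

60/143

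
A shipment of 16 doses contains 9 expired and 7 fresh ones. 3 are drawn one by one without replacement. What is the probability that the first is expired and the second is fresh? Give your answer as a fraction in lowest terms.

Multiply the conditional probabilities at each draw: 9/16 · 7/15 = 63/240 = 21/80.

21/80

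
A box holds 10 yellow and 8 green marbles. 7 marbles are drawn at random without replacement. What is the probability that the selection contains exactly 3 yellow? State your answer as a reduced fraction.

Total number of selections: C(18,7) = 31824.
Selections with exactly 3 yellow: choose 3 of the 10 yellow and 4 of the 8 green, C(10,3)·C(8,4) = 120·70 = 8400.
Probability = 8400/31824 = 175/663.

175/663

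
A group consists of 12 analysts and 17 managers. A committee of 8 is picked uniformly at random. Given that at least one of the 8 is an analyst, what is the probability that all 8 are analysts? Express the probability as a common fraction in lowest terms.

Work in counts. Selections with at least one analyst: C(29,8) − C(17,8) = 4292145 − 24310 = 4267835.
Of those, selections where all 8 are analysts: C(12,8) = 495.
Conditional probability = 495/4267835 = 9/77597.

9/77597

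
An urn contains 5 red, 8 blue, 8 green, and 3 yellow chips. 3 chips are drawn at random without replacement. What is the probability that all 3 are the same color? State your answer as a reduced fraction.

123/2024

There are C(24,3) = 2024 ways to draw 3 chips.
All same color: C(5,3) + C(8,3) + C(8,3) + C(3,3) = 10 + 56 + 56 + 1 = 123.
Probability = 123/2024.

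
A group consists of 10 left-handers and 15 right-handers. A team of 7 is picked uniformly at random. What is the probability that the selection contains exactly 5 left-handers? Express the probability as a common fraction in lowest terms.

There are C(25,7) = 480700 ways to choose 7 from 25.
Selections with exactly 5 left-handers: choose 5 of the 10 left-handers and 2 of the 15 right-handers, C(10,5)·C(15,2) = 252·105 = 26460.
Probability = 26460/480700 = 1323/24035.

1323/24035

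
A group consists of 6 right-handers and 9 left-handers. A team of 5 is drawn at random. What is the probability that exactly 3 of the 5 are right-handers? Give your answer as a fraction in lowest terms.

Total number of selections: C(15,5) = 3003.
Selections with exactly 3 right-handers: choose 3 of the 6 right-handers and 2 of the 9 left-handers, C(6,3)·C(9,2) = 20·36 = 720.
Probability = 720/3003 = 240/1001.

240/1001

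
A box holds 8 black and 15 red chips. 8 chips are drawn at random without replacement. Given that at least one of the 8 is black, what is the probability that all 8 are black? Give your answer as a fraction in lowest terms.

Work in counts. Selections with at least one black: C(23,8) − C(15,8) = 490314 − 6435 = 483879.
Of those, selections where all 8 are black: C(8,8) = 1.
Conditional probability = 1/483879.

1/483879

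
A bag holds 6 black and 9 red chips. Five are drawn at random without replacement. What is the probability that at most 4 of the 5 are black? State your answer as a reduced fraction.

999/1001

There are C(15,5) = 3003 ways to choose the 5.
The complement is exactly 5 black: C(6,5)·C(9,0) = 6.
Probability = 1 − 6/3003 = 2997/3003 = 999/1001.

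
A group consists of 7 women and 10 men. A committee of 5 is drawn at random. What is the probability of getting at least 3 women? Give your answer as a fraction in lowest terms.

139/442

There are C(17,5) = 6188 ways to choose the 5.
Favorable selections (at least 3 women): C(7,3)·C(10,2) + C(7,4)·C(10,1) + C(7,5)·C(10,0) = 1575 + 350 + 21 = 1946.
Probability = 1946/6188 = 139/442.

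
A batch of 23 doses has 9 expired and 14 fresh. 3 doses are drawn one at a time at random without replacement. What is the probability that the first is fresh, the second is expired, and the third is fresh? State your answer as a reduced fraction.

39/253

Multiply the conditional probabilities at each draw: 14/23 · 9/22 · 13/21 = 1638/10626 = 39/253.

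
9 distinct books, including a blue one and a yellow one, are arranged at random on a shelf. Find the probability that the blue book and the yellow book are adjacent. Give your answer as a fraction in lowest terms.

There are 9! = 362880 arrangements.
Treat the blue book and the yellow book as a block: 8! arrangements of the blocks × 2 orders within the block = 2·40320 = 80640.
Probability = 80640/362880 = 2/9.

2/9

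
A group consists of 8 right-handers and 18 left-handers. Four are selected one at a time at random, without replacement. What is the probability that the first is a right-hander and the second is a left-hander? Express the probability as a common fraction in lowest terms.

Multiply the conditional probabilities at each draw: 8/26 · 18/25 = 144/650 = 72/325.

72/325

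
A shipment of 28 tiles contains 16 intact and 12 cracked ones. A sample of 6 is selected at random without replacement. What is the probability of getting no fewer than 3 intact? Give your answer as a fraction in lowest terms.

There are C(28,6) = 376740 ways to choose the 6.
Count the complement (fewer than 3 intact): C(16,0)·C(12,6) + C(16,1)·C(12,5) + C(16,2)·C(12,4) = 924 + 12672 + 59400 = 72996.
Probability = 1 − 72996/376740 = 303744/376740 = 3616/4485.

3616/4485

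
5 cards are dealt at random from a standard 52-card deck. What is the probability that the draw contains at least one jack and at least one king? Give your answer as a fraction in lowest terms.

There are C(52,5) = 2598960 possible draws.
By inclusion-exclusion on the complements, draws missing all jacks or all kings: C(48,5) + C(48,5) − C(44,5) = 1712304 + 1712304 − 1086008 = 2338600.
So draws with at least one of each: 2598960 − 2338600 = 260360, probability 260360/2598960 = 6509/64974.

6509/64974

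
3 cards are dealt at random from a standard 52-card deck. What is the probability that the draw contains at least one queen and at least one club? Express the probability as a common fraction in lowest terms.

There are C(52,3) = 22100 possible draws.
By inclusion-exclusion on the complements, draws missing all queens or all clubs: C(48,3) + C(39,3) − C(36,3) = 17296 + 9139 − 7140 = 19295.
So draws with at least one of each: 22100 − 19295 = 2805, probability 2805/22100 = 33/260.

33/260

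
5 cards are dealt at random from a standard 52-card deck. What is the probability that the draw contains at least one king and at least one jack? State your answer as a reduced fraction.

6509/64974

There are C(52,5) = 2598960 possible draws.
By inclusion-exclusion on the complements, draws missing all kings or all jacks: C(48,5) + C(48,5) − C(44,5) = 1712304 + 1712304 − 1086008 = 2338600.
So draws with at least one of each: 2598960 − 2338600 = 260360, probability 260360/2598960 = 6509/64974.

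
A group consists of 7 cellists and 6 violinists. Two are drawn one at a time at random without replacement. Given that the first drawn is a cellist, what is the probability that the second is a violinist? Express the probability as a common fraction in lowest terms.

After removing one cellist, 12 remain: 6 cellists and 6 violinists.
So the probability the next is a violinist is 6/12 = 1/2.

1/2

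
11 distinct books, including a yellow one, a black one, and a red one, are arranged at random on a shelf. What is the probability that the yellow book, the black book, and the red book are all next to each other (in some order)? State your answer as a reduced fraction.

3/55

There are 11! = 39916800 arrangements.
Treat the three as one block: 9! placements × 3! orders within the block = 362880·6 = 2177280.
Probability = 2177280/39916800 = 3/55.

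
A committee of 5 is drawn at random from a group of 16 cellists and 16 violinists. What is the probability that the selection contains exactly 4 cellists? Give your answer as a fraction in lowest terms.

130/899

The sample space is all 5-subsets of the 32: C(32,5) = 201376.
Selections with exactly 4 cellists: choose 4 of the 16 cellists and 1 of the 16 violinists, C(16,4)·C(16,1) = 1820·16 = 29120.
Probability = 29120/201376 = 130/899.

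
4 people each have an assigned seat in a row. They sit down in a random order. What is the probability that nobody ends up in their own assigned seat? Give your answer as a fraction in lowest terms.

There are 4! = 24 seatings.
By inclusion-exclusion, seatings with no fixed points: C(4,0)·4! − C(4,1)·3! + C(4,2)·2! − C(4,3)·1! + C(4,4)·0! = 9.
Probability = 9/24 = 3/8.

3/8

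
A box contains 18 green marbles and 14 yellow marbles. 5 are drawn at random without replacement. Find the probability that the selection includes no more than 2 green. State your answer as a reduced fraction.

Total selections: C(32,5) = 201376.
Favorable selections (no more than 2 green): C(18,0)·C(14,5) + C(18,1)·C(14,4) + C(18,2)·C(14,3) = 2002 + 18018 + 55692 = 75712.
Probability = 75712/201376 = 338/899.

338/899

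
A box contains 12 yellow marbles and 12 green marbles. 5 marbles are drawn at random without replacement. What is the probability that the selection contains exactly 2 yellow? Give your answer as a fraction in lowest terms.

55/161

The sample space is all 5-subsets of the 24: C(24,5) = 42504.
Selections with exactly 2 yellow: choose 2 of the 12 yellow and 3 of the 12 green, C(12,2)·C(12,3) = 66·220 = 14520.
Probability = 14520/42504 = 55/161.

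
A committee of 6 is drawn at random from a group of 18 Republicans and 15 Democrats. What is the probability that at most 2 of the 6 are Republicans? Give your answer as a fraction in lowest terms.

Total selections: C(33,6) = 1107568.
Favorable selections (at most 2 Republicans): C(18,0)·C(15,6) + C(18,1)·C(15,5) + C(18,2)·C(15,4) = 5005 + 54054 + 208845 = 267904.
Probability = 267904/1107568 = 2392/9889.

2392/9889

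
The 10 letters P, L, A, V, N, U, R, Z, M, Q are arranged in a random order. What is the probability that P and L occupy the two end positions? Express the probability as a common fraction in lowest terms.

1/45

There are 10! = 3628800 arrangements.
Place P and L at the ends in 2 ways, arrange the remaining 8 in 8! = 40320 ways: 2·40320 = 80640.
Probability = 80640/3628800 = 1/45.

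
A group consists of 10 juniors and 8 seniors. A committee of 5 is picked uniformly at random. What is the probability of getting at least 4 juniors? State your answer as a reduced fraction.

23/102

Total selections: C(18,5) = 8568.
Favorable selections (at least 4 juniors): C(10,4)·C(8,1) + C(10,5)·C(8,0) = 1680 + 252 = 1932.
Probability = 1932/8568 = 23/102.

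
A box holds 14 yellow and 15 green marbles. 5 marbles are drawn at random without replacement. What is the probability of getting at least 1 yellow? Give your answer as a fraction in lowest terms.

424/435

Total selections: C(29,5) = 118755.
The complement is all 5 are green: C(15,5) = 3003.
Probability = 1 − 3003/118755 = 115752/118755 = 424/435.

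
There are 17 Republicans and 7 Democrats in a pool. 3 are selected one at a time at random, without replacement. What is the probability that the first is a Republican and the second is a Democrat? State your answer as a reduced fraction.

Multiply the conditional probabilities at each draw: 17/24 · 7/23 = 119/552.

119/552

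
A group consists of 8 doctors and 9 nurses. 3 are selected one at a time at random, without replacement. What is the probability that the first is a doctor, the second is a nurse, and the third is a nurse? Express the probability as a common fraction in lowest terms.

Multiply the conditional probabilities at each draw: 8/17 · 9/16 · 8/15 = 576/4080 = 12/85.

12/85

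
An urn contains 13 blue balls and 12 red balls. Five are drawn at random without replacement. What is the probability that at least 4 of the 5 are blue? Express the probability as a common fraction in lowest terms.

Total selections: C(25,5) = 53130.
Favorable selections (at least 4 blue): C(13,4)·C(12,1) + C(13,5)·C(12,0) = 8580 + 1287 = 9867.
Probability = 9867/53130 = 13/70.

13/70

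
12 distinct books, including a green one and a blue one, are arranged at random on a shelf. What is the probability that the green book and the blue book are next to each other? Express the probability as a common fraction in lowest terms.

1/6

There are 12! = 479001600 arrangements.
Treat the green book and the blue book as a block: 11! arrangements of the blocks × 2 orders within the block = 2·39916800 = 79833600.
Probability = 79833600/479001600 = 1/6.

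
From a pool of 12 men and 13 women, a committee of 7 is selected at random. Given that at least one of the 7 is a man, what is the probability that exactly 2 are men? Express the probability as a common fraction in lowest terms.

Work in counts. Selections with at least one man: C(25,7) − C(13,7) = 480700 − 1716 = 478984.
Of those, selections where exactly 2 are men: C(12,2)·C(13,5) = 66·1287 = 84942.
Conditional probability = 84942/478984 = 3861/21772.

3861/21772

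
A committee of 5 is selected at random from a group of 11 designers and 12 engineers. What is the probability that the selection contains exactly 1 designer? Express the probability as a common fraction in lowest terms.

There are C(23,5) = 33649 ways to choose 5 from 23.
Selections with exactly 1 designer: choose 1 of the 11 designers and 4 of the 12 engineers, C(11,1)·C(12,4) = 11·495 = 5445.
Probability = 5445/33649 = 495/3059.

495/3059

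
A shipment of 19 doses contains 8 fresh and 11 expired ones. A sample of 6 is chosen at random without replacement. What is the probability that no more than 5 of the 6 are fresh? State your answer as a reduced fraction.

968/969

There are C(19,6) = 27132 ways to choose the 6.
Favorable selections (no more than 5 fresh): C(8,0)·C(11,6) + C(8,1)·C(11,5) + C(8,2)·C(11,4) + C(8,3)·C(11,3) + C(8,4)·C(11,2) + C(8,5)·C(11,1) = 462 + 3696 + 9240 + 9240 + 3850 + 616 = 27104.
Probability = 27104/27132 = 968/969.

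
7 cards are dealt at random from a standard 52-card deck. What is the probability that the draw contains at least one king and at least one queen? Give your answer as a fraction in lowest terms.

3105873/16723070

There are C(52,7) = 133784560 possible draws.
By inclusion-exclusion on the complements, draws missing all kings or all queens: C(48,7) + C(48,7) − C(44,7) = 73629072 + 73629072 − 38320568 = 108937576.
So draws with at least one of each: 133784560 − 108937576 = 24846984, probability 24846984/133784560 = 3105873/16723070.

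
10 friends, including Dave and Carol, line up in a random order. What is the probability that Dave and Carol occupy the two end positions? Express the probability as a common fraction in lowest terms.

1/45

There are 10! = 3628800 arrangements.
Place Dave and Carol at the ends in 2 ways, arrange the remaining 8 in 8! = 40320 ways: 2·40320 = 80640.
Probability = 80640/3628800 = 1/45.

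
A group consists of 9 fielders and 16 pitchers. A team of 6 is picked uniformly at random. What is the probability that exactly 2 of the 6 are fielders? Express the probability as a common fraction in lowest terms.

The sample space is all 6-subsets of the 25: C(25,6) = 177100.
Selections with exactly 2 fielders: choose 2 of the 9 fielders and 4 of the 16 pitchers, C(9,2)·C(16,4) = 36·1820 = 65520.
Probability = 65520/177100 = 468/1265.

468/1265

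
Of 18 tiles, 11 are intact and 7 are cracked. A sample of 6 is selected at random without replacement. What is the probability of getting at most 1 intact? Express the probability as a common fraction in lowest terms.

1/78

There are C(18,6) = 18564 ways to choose the 6.
Favorable selections (at most 1 intact): C(11,0)·C(7,6) + C(11,1)·C(7,5) = 7 + 231 = 238.
Probability = 238/18564 = 1/78.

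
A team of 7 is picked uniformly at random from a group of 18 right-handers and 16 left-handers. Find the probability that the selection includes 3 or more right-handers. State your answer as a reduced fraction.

16749/19778

There are C(34,7) = 5379616 ways to choose the 7.
Count the complement (fewer than 3 right-handers): C(18,0)·C(16,7) + C(18,1)·C(16,6) + C(18,2)·C(16,5) = 11440 + 144144 + 668304 = 823888.
Probability = 1 − 823888/5379616 = 4555728/5379616 = 16749/19778.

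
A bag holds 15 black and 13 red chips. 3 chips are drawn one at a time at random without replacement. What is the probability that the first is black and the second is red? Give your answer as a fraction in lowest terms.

Multiply the conditional probabilities at each draw: 15/28 · 13/27 = 195/756 = 65/252.

65/252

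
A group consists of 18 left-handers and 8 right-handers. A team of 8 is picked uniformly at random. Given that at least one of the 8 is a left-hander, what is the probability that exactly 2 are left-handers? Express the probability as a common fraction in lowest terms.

34/12399

Work in counts. Selections with at least one left-hander: C(26,8) − C(8,8) = 1562275 − 1 = 1562274.
Of those, selections where exactly 2 are left-handers: C(18,2)·C(8,6) = 153·28 = 4284.
Conditional probability = 4284/1562274 = 34/12399.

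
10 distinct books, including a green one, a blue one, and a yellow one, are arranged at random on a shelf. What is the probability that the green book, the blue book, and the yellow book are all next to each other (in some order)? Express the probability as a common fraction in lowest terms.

There are 10! = 3628800 arrangements.
Treat the three as one block: 8! placements × 3! orders within the block = 40320·6 = 241920.
Probability = 241920/3628800 = 1/15.

1/15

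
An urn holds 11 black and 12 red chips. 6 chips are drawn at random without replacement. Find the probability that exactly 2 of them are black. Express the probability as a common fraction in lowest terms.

825/3059

There are C(23,6) = 100947 ways to choose 6 from 23.
Selections with exactly 2 black: choose 2 of the 11 black and 4 of the 12 red, C(11,2)·C(12,4) = 55·495 = 27225.
Probability = 27225/100947 = 825/3059.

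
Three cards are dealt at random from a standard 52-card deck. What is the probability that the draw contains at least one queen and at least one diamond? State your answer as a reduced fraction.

There are C(52,3) = 22100 possible draws.
By inclusion-exclusion on the complements, draws missing all queens or all diamonds: C(48,3) + C(39,3) − C(36,3) = 17296 + 9139 − 7140 = 19295.
So draws with at least one of each: 22100 − 19295 = 2805, probability 2805/22100 = 33/260.

33/260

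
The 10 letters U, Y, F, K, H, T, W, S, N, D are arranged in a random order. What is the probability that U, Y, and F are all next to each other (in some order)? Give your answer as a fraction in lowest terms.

1/15

There are 10! = 3628800 arrangements.
Treat the three as one block: 8! placements × 3! orders within the block = 40320·6 = 241920.
Probability = 241920/3628800 = 1/15.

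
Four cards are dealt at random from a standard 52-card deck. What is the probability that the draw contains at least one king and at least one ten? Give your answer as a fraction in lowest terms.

There are C(52,4) = 270725 possible draws.
By inclusion-exclusion on the complements, draws missing all kings or all tens: C(48,4) + C(48,4) − C(44,4) = 194580 + 194580 − 135751 = 253409.
So draws with at least one of each: 270725 − 253409 = 17316, probability 17316/270725 = 1332/20825.

1332/20825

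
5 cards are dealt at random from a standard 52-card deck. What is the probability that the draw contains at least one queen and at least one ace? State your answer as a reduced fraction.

There are C(52,5) = 2598960 possible draws.
By inclusion-exclusion on the complements, draws missing all queens or all aces: C(48,5) + C(48,5) − C(44,5) = 1712304 + 1712304 − 1086008 = 2338600.
So draws with at least one of each: 2598960 − 2338600 = 260360, probability 260360/2598960 = 6509/64974.

6509/64974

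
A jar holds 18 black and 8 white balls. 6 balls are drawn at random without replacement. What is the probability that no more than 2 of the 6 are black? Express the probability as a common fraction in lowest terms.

Total selections: C(26,6) = 230230.
Favorable selections (no more than 2 black): C(18,0)·C(8,6) + C(18,1)·C(8,5) + C(18,2)·C(8,4) = 28 + 1008 + 10710 = 11746.
Probability = 11746/230230 = 839/16445.

839/16445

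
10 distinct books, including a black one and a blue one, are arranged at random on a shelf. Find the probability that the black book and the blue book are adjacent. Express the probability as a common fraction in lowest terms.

There are 10! = 3628800 arrangements.
Treat the black book and the blue book as a block: 9! arrangements of the blocks × 2 orders within the block = 2·362880 = 725760.
Probability = 725760/3628800 = 1/5.

1/5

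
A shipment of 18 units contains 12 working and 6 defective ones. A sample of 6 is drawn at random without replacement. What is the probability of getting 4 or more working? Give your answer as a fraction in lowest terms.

4367/6188

There are C(18,6) = 18564 ways to choose the 6.
Favorable selections (4 or more working): C(12,4)·C(6,2) + C(12,5)·C(6,1) + C(12,6)·C(6,0) = 7425 + 4752 + 924 = 13101.
Probability = 13101/18564 = 4367/6188.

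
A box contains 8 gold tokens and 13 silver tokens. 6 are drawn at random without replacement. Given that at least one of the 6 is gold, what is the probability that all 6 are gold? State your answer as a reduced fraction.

Work in counts. Selections with at least one gold: C(21,6) − C(13,6) = 54264 − 1716 = 52548.
Of those, selections where all 6 are gold: C(8,6) = 28.
Conditional probability = 28/52548 = 7/13137.

7/13137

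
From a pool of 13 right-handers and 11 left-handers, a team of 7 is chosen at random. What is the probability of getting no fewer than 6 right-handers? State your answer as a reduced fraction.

There are C(24,7) = 346104 ways to choose the 7.
Favorable selections (no fewer than 6 right-handers): C(13,6)·C(11,1) + C(13,7)·C(11,0) = 18876 + 1716 = 20592.
Probability = 20592/346104 = 26/437.

26/437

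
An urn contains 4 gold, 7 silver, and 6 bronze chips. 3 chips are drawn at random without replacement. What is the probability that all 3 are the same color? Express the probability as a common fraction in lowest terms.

59/680

There are C(17,3) = 680 ways to draw 3 chips.
All same color: C(4,3) + C(7,3) + C(6,3) = 4 + 35 + 20 = 59.
Probability = 59/680.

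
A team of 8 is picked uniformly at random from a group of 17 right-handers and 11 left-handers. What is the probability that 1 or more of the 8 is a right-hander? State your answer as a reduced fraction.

18836/18837

Total selections: C(28,8) = 3108105.
Favorable selections (1 or more right-hander): C(17,1)·C(11,7) + C(17,2)·C(11,6) + C(17,3)·C(11,5) + C(17,4)·C(11,4) + C(17,5)·C(11,3) + C(17,6)·C(11,2) + C(17,7)·C(11,1) + C(17,8)·C(11,0) = 5610 + 62832 + 314160 + 785400 + 1021020 + 680680 + 213928 + 24310 = 3107940.
Probability = 3107940/3108105 = 18836/18837.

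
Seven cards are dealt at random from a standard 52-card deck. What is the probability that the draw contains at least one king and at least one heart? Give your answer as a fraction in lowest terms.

There are C(52,7) = 133784560 possible draws.
By inclusion-exclusion on the complements, draws missing all kings or all hearts: C(48,7) + C(39,7) − C(36,7) = 73629072 + 15380937 − 8347680 = 80662329.
So draws with at least one of each: 133784560 − 80662329 = 53122231, probability 53122231/133784560.

53122231/133784560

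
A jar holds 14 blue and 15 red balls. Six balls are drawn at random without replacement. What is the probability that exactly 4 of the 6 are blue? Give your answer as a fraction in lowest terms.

Total number of selections: C(29,6) = 475020.
Selections with exactly 4 blue: choose 4 of the 14 blue and 2 of the 15 red, C(14,4)·C(15,2) = 1001·105 = 105105.
Probability = 105105/475020 = 77/348.

77/348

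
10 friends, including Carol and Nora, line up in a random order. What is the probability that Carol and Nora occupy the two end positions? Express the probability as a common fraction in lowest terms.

1/45

There are 10! = 3628800 arrangements.
Place Carol and Nora at the ends in 2 ways, arrange the remaining 8 in 8! = 40320 ways: 2·40320 = 80640.
Probability = 80640/3628800 = 1/45.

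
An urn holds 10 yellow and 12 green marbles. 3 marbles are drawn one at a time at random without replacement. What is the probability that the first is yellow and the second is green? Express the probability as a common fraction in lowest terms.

Multiply the conditional probabilities at each draw: 10/22 · 12/21 = 120/462 = 20/77.

20/77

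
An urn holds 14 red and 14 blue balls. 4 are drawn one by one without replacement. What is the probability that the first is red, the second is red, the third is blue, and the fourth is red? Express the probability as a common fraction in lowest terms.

14/225

Multiply the conditional probabilities at each draw: 14/28 · 13/27 · 14/26 · 12/25 = 30576/491400 = 14/225.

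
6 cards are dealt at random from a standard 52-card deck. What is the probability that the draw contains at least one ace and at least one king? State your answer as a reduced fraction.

718637/5089630

There are C(52,6) = 20358520 possible draws.
By inclusion-exclusion on the complements, draws missing all aces or all kings: C(48,6) + C(48,6) − C(44,6) = 12271512 + 12271512 − 7059052 = 17483972.
So draws with at least one of each: 20358520 − 17483972 = 2874548, probability 2874548/20358520 = 718637/5089630.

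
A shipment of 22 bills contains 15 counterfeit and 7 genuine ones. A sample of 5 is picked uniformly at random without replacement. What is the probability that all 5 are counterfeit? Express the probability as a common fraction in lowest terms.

13/114

There are C(22,5) = 26334 possible selections.
Selections with all counterfeit: C(15,5) = 3003.
Probability = 3003/26334 = 13/114.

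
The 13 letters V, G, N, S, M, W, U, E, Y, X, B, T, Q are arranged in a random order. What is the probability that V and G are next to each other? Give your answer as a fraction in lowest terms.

2/13

There are 13! = 6227020800 arrangements.
Treat V and G as a block: 12! arrangements of the blocks × 2 orders within the block = 2·479001600 = 958003200.
Probability = 958003200/6227020800 = 2/13.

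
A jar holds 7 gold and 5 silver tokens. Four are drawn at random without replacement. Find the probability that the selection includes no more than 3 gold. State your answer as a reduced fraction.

92/99

Total selections: C(12,4) = 495.
The complement is exactly 4 gold: C(7,4)·C(5,0) = 35.
Probability = 1 − 35/495 = 460/495 = 92/99.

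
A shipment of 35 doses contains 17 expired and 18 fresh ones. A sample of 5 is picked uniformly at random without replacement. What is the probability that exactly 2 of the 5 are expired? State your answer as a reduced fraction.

The sample space is all 5-subsets of the 35: C(35,5) = 324632.
Selections with exactly 2 expired: choose 2 of the 17 expired and 3 of the 18 fresh, C(17,2)·C(18,3) = 136·816 = 110976.
Probability = 110976/324632 = 816/2387.

816/2387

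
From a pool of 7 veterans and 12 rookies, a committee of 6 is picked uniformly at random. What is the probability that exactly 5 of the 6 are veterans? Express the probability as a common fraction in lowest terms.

3/323

The sample space is all 6-subsets of the 19: C(19,6) = 27132.
Selections with exactly 5 veterans: choose 5 of the 7 veterans and 1 of the 12 rookies, C(7,5)·C(12,1) = 21·12 = 252.
Probability = 252/27132 = 3/323.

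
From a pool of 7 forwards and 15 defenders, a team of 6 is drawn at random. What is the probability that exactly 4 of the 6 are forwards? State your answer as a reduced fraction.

175/3553

The sample space is all 6-subsets of the 22: C(22,6) = 74613.
Selections with exactly 4 forwards: choose 4 of the 7 forwards and 2 of the 15 defenders, C(7,4)·C(15,2) = 35·105 = 3675.
Probability = 3675/74613 = 175/3553.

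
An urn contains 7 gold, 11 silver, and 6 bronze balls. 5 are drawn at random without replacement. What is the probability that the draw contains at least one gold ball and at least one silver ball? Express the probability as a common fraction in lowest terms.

455/552

There are C(24,5) = 42504 possible draws.
By inclusion-exclusion on the complements, draws missing all gold or all silver: C(17,5) + C(13,5) − C(6,5) = 6188 + 1287 − 6 = 7469.
So draws with at least one of each: 42504 − 7469 = 35035, probability 35035/42504 = 455/552.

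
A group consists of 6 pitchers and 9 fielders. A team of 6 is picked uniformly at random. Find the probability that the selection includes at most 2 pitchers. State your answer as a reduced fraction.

6/11

There are C(15,6) = 5005 ways to choose the 6.
Favorable selections (at most 2 pitchers): C(6,0)·C(9,6) + C(6,1)·C(9,5) + C(6,2)·C(9,4) = 84 + 756 + 1890 = 2730.
Probability = 2730/5005 = 6/11.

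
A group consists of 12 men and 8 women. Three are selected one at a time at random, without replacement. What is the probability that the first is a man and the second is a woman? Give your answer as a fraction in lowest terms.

24/95

Multiply the conditional probabilities at each draw: 12/20 · 8/19 = 96/380 = 24/95.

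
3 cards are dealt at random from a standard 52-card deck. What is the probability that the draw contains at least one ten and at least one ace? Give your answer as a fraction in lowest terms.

188/5525

There are C(52,3) = 22100 possible draws.
By inclusion-exclusion on the complements, draws missing all tens or all aces: C(48,3) + C(48,3) − C(44,3) = 17296 + 17296 − 13244 = 21348.
So draws with at least one of each: 22100 − 21348 = 752, probability 752/22100 = 188/5525.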